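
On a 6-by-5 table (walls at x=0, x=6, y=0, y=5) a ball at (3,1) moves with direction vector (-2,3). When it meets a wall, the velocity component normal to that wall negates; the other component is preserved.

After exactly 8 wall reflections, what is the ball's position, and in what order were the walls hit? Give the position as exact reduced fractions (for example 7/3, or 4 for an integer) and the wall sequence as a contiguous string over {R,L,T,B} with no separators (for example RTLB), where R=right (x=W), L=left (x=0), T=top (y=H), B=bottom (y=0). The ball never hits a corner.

Final position: (1,5)
Wall sequence: TLBRTBLT

1. t=4/3 → T at (1/3,5); v=(-2,-3)
2. t=1/6 → L at (0,9/2); v=(2,-3)
3. t=3/2 → B at (3,0); v=(2,3)
4. t=3/2 → R at (6,9/2); v=(-2,3)
5. t=1/6 → T at (17/3,5); v=(-2,-3)
6. t=5/3 → B at (7/3,0); v=(-2,3)
7. t=7/6 → L at (0,7/2); v=(2,3)
8. t=1/2 → T at (1,5); v=(2,-3)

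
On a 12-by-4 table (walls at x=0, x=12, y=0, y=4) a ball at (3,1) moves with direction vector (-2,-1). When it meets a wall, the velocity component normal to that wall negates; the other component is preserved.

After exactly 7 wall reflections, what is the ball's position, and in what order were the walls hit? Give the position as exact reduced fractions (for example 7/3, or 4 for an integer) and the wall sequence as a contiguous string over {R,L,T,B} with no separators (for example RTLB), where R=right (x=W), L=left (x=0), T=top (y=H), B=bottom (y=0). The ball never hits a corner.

1. t=1 → B at (1,0); v=(-2,1)
2. t=1/2 → L at (0,1/2); v=(2,1)
3. t=7/2 → T at (7,4); v=(2,-1)
4. t=5/2 → R at (12,3/2); v=(-2,-1)
5. t=3/2 → B at (9,0); v=(-2,1)
6. t=4 → T at (1,4); v=(-2,-1)
7. t=1/2 → L at (0,7/2); v=(2,-1)

Final position: (0,7/2)
Wall sequence: BLTRBTL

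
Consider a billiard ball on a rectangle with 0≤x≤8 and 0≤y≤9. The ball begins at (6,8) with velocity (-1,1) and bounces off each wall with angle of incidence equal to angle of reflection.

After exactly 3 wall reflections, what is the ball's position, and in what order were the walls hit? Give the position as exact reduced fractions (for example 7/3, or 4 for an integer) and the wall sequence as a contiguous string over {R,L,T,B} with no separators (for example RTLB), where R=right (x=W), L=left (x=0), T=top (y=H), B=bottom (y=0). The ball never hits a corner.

1. t=1 → T at (5,9); v=(-1,-1)
2. t=5 → L at (0,4); v=(1,-1)
3. t=4 → B at (4,0); v=(1,1)

Final position: (4,0)
Wall sequence: TLB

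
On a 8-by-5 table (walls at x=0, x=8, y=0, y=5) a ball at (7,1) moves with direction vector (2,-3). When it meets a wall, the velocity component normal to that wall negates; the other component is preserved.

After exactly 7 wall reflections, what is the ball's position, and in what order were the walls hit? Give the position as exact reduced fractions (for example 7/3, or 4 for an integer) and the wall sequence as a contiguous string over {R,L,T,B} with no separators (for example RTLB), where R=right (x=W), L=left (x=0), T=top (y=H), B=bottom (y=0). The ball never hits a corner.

1. t=1/3 → B at (23/3,0); v=(2,3)
2. t=1/6 → R at (8,1/2); v=(-2,3)
3. t=3/2 → T at (5,5); v=(-2,-3)
4. t=5/3 → B at (5/3,0); v=(-2,3)
5. t=5/6 → L at (0,5/2); v=(2,3)
6. t=5/6 → T at (5/3,5); v=(2,-3)
7. t=5/3 → B at (5,0); v=(2,3)

Final position: (5,0)
Wall sequence: BRTBLTB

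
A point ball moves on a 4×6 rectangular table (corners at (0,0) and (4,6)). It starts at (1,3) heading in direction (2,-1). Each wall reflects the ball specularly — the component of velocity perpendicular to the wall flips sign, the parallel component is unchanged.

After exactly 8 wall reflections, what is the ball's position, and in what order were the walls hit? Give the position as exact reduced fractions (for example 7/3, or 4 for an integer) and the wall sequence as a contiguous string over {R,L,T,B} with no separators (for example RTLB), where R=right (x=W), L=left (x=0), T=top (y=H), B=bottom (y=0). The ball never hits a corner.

1. t=3/2 → R at (4,3/2); v=(-2,-1)
2. t=3/2 → B at (1,0); v=(-2,1)
3. t=1/2 → L at (0,1/2); v=(2,1)
4. t=2 → R at (4,5/2); v=(-2,1)
5. t=2 → L at (0,9/2); v=(2,1)
6. t=3/2 → T at (3,6); v=(2,-1)
7. t=1/2 → R at (4,11/2); v=(-2,-1)
8. t=2 → L at (0,7/2); v=(2,-1)

Final position: (0,7/2)
Wall sequence: RBLRLTRL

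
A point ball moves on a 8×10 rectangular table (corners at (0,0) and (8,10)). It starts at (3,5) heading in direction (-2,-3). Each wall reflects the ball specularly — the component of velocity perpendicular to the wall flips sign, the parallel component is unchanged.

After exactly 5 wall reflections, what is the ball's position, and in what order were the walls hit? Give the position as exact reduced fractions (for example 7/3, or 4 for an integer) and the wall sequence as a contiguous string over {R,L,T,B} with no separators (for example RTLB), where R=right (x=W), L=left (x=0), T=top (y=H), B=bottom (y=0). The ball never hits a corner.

Final position: (7/3,0)
Wall sequence: LBTRB

1. t=3/2 → L at (0,1/2); v=(2,-3)
2. t=1/6 → B at (1/3,0); v=(2,3)
3. t=10/3 → T at (7,10); v=(2,-3)
4. t=1/2 → R at (8,17/2); v=(-2,-3)
5. t=17/6 → B at (7/3,0); v=(-2,3)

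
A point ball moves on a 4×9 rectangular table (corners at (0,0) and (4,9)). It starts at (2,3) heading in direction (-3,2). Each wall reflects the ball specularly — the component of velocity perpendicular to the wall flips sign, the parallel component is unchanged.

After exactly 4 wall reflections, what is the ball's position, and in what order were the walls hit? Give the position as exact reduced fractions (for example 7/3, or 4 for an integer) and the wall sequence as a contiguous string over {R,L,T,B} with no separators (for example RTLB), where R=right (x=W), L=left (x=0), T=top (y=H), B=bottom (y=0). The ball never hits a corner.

1. t=2/3 → L at (0,13/3); v=(3,2)
2. t=4/3 → R at (4,7); v=(-3,2)
3. t=1 → T at (1,9); v=(-3,-2)
4. t=1/3 → L at (0,25/3); v=(3,-2)

Final position: (0,25/3)
Wall sequence: LRTL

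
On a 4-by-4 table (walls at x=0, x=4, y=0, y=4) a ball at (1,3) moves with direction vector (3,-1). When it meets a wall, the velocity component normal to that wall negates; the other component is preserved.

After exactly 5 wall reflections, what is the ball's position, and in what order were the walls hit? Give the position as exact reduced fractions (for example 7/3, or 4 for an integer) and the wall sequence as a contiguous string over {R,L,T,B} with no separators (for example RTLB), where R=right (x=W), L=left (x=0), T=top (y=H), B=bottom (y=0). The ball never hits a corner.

1. t=1 → R at (4,2); v=(-3,-1)
2. t=4/3 → L at (0,2/3); v=(3,-1)
3. t=2/3 → B at (2,0); v=(3,1)
4. t=2/3 → R at (4,2/3); v=(-3,1)
5. t=4/3 → L at (0,2); v=(3,1)

Final position: (0,2)
Wall sequence: RLBRL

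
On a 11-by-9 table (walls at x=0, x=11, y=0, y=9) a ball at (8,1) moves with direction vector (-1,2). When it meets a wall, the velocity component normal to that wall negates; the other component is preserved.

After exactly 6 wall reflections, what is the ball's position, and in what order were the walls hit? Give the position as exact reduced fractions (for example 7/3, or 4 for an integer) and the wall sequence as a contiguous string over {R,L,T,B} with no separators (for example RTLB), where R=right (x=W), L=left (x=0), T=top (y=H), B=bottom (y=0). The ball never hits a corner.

Final position: (11,3)
Wall sequence: TLBTBR

1. t=4 → T at (4,9); v=(-1,-2)
2. t=4 → L at (0,1); v=(1,-2)
3. t=1/2 → B at (1/2,0); v=(1,2)
4. t=9/2 → T at (5,9); v=(1,-2)
5. t=9/2 → B at (19/2,0); v=(1,2)
6. t=3/2 → R at (11,3); v=(-1,2)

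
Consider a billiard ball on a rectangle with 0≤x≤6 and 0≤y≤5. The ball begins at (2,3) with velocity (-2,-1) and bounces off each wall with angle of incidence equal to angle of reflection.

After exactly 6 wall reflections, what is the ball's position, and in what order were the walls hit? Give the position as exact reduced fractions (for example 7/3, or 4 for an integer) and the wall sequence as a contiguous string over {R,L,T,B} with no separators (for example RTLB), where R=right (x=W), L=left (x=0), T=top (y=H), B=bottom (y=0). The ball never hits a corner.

Final position: (6,3)
Wall sequence: LBRLTR

1. t=1 → L at (0,2); v=(2,-1)
2. t=2 → B at (4,0); v=(2,1)
3. t=1 → R at (6,1); v=(-2,1)
4. t=3 → L at (0,4); v=(2,1)
5. t=1 → T at (2,5); v=(2,-1)
6. t=2 → R at (6,3); v=(-2,-1)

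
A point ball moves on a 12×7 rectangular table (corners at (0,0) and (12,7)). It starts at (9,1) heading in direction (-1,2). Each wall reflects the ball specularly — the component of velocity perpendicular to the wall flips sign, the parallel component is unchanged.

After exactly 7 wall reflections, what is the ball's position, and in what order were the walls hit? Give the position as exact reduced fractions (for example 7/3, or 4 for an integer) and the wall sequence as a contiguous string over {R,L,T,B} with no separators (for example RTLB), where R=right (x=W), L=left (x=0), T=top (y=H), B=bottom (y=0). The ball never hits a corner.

1. t=3 → T at (6,7); v=(-1,-2)
2. t=7/2 → B at (5/2,0); v=(-1,2)
3. t=5/2 → L at (0,5); v=(1,2)
4. t=1 → T at (1,7); v=(1,-2)
5. t=7/2 → B at (9/2,0); v=(1,2)
6. t=7/2 → T at (8,7); v=(1,-2)
7. t=7/2 → B at (23/2,0); v=(1,2)

Final position: (23/2,0)
Wall sequence: TBLTBTB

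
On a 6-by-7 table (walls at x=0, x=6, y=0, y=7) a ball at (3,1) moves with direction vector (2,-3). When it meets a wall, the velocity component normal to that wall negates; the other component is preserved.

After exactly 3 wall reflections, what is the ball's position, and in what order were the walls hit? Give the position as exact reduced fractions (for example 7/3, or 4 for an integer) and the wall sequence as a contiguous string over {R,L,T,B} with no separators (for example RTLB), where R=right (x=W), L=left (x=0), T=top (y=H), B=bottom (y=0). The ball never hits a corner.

1. t=1/3 → B at (11/3,0); v=(2,3)
2. t=7/6 → R at (6,7/2); v=(-2,3)
3. t=7/6 → T at (11/3,7); v=(-2,-3)

Final position: (11/3,7)
Wall sequence: BRT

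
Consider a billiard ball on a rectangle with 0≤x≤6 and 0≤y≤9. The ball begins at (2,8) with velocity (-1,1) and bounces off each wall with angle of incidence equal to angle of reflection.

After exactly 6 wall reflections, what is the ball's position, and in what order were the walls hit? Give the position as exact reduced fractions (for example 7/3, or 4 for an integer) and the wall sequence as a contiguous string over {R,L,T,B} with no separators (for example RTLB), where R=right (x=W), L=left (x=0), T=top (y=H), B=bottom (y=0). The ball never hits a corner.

1. t=1 → T at (1,9); v=(-1,-1)
2. t=1 → L at (0,8); v=(1,-1)
3. t=6 → R at (6,2); v=(-1,-1)
4. t=2 → B at (4,0); v=(-1,1)
5. t=4 → L at (0,4); v=(1,1)
6. t=5 → T at (5,9); v=(1,-1)

Final position: (5,9)
Wall sequence: TLRBLT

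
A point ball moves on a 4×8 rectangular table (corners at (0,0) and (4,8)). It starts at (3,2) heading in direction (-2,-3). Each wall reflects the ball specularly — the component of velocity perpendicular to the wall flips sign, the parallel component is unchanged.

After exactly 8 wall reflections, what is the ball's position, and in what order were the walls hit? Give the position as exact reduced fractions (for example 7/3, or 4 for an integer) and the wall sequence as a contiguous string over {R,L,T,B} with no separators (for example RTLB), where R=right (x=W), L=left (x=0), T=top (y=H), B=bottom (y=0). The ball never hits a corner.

Final position: (5/3,8)
Wall sequence: BLTRLBRT

1. t=2/3 → B at (5/3,0); v=(-2,3)
2. t=5/6 → L at (0,5/2); v=(2,3)
3. t=11/6 → T at (11/3,8); v=(2,-3)
4. t=1/6 → R at (4,15/2); v=(-2,-3)
5. t=2 → L at (0,3/2); v=(2,-3)
6. t=1/2 → B at (1,0); v=(2,3)
7. t=3/2 → R at (4,9/2); v=(-2,3)
8. t=7/6 → T at (5/3,8); v=(-2,-3)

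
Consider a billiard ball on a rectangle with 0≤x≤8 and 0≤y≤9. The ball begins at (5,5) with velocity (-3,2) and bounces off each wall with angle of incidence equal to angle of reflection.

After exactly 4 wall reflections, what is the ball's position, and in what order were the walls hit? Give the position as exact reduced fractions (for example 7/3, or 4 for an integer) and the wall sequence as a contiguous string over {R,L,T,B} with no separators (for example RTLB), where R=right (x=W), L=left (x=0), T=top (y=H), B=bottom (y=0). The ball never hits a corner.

1. t=5/3 → L at (0,25/3); v=(3,2)
2. t=1/3 → T at (1,9); v=(3,-2)
3. t=7/3 → R at (8,13/3); v=(-3,-2)
4. t=13/6 → B at (3/2,0); v=(-3,2)

Final position: (3/2,0)
Wall sequence: LTRB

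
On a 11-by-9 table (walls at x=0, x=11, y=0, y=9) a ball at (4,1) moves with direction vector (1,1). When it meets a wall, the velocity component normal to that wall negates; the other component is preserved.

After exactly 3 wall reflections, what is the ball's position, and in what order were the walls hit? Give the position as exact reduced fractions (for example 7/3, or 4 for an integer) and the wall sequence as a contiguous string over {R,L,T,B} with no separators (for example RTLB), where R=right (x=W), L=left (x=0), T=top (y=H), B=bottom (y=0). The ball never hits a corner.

1. t=7 → R at (11,8); v=(-1,1)
2. t=1 → T at (10,9); v=(-1,-1)
3. t=9 → B at (1,0); v=(-1,1)

Final position: (1,0)
Wall sequence: RTB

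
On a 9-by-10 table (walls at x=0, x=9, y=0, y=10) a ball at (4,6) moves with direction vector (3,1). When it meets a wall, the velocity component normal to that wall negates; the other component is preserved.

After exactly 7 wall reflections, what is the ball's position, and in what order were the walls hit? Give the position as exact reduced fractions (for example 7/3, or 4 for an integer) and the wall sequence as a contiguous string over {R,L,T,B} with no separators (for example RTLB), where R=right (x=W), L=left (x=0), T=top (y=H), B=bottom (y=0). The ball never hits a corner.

Final position: (8,0)
Wall sequence: RTLRLRB

1. t=5/3 → R at (9,23/3); v=(-3,1)
2. t=7/3 → T at (2,10); v=(-3,-1)
3. t=2/3 → L at (0,28/3); v=(3,-1)
4. t=3 → R at (9,19/3); v=(-3,-1)
5. t=3 → L at (0,10/3); v=(3,-1)
6. t=3 → R at (9,1/3); v=(-3,-1)
7. t=1/3 → B at (8,0); v=(-3,1)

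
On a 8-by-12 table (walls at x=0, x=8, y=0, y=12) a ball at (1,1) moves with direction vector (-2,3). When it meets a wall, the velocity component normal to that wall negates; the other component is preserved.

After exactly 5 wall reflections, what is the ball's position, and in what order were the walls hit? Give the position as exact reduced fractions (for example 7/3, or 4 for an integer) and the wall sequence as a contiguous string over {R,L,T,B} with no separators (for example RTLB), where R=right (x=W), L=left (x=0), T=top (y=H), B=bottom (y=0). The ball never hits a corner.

1. t=1/2 → L at (0,5/2); v=(2,3)
2. t=19/6 → T at (19/3,12); v=(2,-3)
3. t=5/6 → R at (8,19/2); v=(-2,-3)
4. t=19/6 → B at (5/3,0); v=(-2,3)
5. t=5/6 → L at (0,5/2); v=(2,3)

Final position: (0,5/2)
Wall sequence: LTRBL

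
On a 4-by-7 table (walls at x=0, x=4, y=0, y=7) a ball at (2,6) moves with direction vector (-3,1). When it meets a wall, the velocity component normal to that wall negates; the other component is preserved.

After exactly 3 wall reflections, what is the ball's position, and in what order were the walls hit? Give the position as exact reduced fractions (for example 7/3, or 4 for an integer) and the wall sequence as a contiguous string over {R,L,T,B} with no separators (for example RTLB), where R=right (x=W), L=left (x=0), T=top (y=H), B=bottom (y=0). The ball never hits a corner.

1. t=2/3 → L at (0,20/3); v=(3,1)
2. t=1/3 → T at (1,7); v=(3,-1)
3. t=1 → R at (4,6); v=(-3,-1)

Final position: (4,6)
Wall sequence: LTR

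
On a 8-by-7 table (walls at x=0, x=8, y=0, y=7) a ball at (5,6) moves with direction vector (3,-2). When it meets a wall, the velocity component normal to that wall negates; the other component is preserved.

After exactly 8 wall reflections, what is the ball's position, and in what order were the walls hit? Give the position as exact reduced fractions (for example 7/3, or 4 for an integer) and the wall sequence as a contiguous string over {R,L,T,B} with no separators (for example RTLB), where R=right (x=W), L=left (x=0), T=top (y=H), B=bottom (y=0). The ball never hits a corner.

Final position: (8,10/3)
Wall sequence: RBLRTLBR

1. t=1 → R at (8,4); v=(-3,-2)
2. t=2 → B at (2,0); v=(-3,2)
3. t=2/3 → L at (0,4/3); v=(3,2)
4. t=8/3 → R at (8,20/3); v=(-3,2)
5. t=1/6 → T at (15/2,7); v=(-3,-2)
6. t=5/2 → L at (0,2); v=(3,-2)
7. t=1 → B at (3,0); v=(3,2)
8. t=5/3 → R at (8,10/3); v=(-3,2)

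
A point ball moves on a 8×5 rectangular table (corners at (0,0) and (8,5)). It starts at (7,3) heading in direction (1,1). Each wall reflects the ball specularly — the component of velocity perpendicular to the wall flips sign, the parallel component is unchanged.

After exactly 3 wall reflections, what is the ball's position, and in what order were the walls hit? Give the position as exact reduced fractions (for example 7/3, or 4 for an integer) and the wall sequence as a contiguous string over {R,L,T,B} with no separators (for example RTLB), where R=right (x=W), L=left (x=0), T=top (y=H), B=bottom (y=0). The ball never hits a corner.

Final position: (2,0)
Wall sequence: RTB

1. t=1 → R at (8,4); v=(-1,1)
2. t=1 → T at (7,5); v=(-1,-1)
3. t=5 → B at (2,0); v=(-1,1)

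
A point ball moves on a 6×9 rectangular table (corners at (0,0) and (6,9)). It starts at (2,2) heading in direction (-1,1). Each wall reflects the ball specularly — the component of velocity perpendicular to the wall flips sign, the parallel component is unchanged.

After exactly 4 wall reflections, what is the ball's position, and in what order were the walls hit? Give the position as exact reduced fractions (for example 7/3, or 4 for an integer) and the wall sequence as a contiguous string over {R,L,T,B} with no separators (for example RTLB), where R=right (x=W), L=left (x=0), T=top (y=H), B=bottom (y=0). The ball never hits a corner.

1. t=2 → L at (0,4); v=(1,1)
2. t=5 → T at (5,9); v=(1,-1)
3. t=1 → R at (6,8); v=(-1,-1)
4. t=6 → L at (0,2); v=(1,-1)

Final position: (0,2)
Wall sequence: LTRL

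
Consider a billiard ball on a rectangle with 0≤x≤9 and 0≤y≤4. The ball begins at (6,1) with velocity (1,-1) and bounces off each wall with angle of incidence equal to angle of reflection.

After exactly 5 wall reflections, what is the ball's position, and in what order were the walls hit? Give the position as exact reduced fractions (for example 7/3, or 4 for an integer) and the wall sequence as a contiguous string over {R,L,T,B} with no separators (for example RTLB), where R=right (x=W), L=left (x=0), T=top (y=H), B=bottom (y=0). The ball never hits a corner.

Final position: (0,3)
Wall sequence: BRTBL

1. t=1 → B at (7,0); v=(1,1)
2. t=2 → R at (9,2); v=(-1,1)
3. t=2 → T at (7,4); v=(-1,-1)
4. t=4 → B at (3,0); v=(-1,1)
5. t=3 → L at (0,3); v=(1,1)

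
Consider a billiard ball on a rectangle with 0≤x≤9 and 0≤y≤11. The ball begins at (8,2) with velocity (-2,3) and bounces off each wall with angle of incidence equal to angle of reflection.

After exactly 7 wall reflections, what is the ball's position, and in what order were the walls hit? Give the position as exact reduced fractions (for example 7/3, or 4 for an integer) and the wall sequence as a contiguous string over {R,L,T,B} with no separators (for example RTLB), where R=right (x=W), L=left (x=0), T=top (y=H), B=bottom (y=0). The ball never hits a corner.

Final position: (2,0)
Wall sequence: TLBRTLB

1. t=3 → T at (2,11); v=(-2,-3)
2. t=1 → L at (0,8); v=(2,-3)
3. t=8/3 → B at (16/3,0); v=(2,3)
4. t=11/6 → R at (9,11/2); v=(-2,3)
5. t=11/6 → T at (16/3,11); v=(-2,-3)
6. t=8/3 → L at (0,3); v=(2,-3)
7. t=1 → B at (2,0); v=(2,3)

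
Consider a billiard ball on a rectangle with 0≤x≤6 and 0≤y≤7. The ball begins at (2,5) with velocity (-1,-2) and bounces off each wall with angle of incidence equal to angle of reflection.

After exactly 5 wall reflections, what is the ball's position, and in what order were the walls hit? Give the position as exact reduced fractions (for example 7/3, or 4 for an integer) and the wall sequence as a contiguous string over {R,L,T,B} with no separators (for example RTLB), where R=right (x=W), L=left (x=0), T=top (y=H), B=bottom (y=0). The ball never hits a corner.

1. t=2 → L at (0,1); v=(1,-2)
2. t=1/2 → B at (1/2,0); v=(1,2)
3. t=7/2 → T at (4,7); v=(1,-2)
4. t=2 → R at (6,3); v=(-1,-2)
5. t=3/2 → B at (9/2,0); v=(-1,2)

Final position: (9/2,0)
Wall sequence: LBTRB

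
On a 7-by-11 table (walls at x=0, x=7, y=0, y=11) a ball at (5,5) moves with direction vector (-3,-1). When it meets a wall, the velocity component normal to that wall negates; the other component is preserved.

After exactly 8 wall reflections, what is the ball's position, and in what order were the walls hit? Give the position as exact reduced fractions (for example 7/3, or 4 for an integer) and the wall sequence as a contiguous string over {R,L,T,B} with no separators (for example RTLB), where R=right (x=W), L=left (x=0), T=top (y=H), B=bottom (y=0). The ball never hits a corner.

1. t=5/3 → L at (0,10/3); v=(3,-1)
2. t=7/3 → R at (7,1); v=(-3,-1)
3. t=1 → B at (4,0); v=(-3,1)
4. t=4/3 → L at (0,4/3); v=(3,1)
5. t=7/3 → R at (7,11/3); v=(-3,1)
6. t=7/3 → L at (0,6); v=(3,1)
7. t=7/3 → R at (7,25/3); v=(-3,1)
8. t=7/3 → L at (0,32/3); v=(3,1)

Final position: (0,32/3)
Wall sequence: LRBLRLRL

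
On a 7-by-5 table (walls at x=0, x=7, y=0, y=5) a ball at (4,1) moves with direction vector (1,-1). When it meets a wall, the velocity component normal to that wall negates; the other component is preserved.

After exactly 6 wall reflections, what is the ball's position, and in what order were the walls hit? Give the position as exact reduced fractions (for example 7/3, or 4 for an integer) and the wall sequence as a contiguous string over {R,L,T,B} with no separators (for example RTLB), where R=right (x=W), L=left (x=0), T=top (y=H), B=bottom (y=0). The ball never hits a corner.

1. t=1 → B at (5,0); v=(1,1)
2. t=2 → R at (7,2); v=(-1,1)
3. t=3 → T at (4,5); v=(-1,-1)
4. t=4 → L at (0,1); v=(1,-1)
5. t=1 → B at (1,0); v=(1,1)
6. t=5 → T at (6,5); v=(1,-1)

Final position: (6,5)
Wall sequence: BRTLBT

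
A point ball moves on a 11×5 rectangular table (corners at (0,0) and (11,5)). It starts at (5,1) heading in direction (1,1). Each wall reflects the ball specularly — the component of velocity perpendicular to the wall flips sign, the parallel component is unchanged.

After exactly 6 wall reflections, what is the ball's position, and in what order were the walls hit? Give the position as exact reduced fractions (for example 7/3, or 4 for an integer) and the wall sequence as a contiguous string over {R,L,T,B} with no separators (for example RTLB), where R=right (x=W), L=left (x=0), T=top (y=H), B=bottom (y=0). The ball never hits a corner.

1. t=4 → T at (9,5); v=(1,-1)
2. t=2 → R at (11,3); v=(-1,-1)
3. t=3 → B at (8,0); v=(-1,1)
4. t=5 → T at (3,5); v=(-1,-1)
5. t=3 → L at (0,2); v=(1,-1)
6. t=2 → B at (2,0); v=(1,1)

Final position: (2,0)
Wall sequence: TRBTLB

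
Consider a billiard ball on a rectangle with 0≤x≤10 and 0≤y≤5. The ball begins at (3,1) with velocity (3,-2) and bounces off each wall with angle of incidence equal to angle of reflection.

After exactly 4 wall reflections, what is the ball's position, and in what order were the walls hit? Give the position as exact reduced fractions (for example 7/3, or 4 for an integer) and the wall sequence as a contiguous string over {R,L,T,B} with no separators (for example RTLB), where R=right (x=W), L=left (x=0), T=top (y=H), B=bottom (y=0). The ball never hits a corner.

Final position: (1/2,0)
Wall sequence: BRTB

1. t=1/2 → B at (9/2,0); v=(3,2)
2. t=11/6 → R at (10,11/3); v=(-3,2)
3. t=2/3 → T at (8,5); v=(-3,-2)
4. t=5/2 → B at (1/2,0); v=(-3,2)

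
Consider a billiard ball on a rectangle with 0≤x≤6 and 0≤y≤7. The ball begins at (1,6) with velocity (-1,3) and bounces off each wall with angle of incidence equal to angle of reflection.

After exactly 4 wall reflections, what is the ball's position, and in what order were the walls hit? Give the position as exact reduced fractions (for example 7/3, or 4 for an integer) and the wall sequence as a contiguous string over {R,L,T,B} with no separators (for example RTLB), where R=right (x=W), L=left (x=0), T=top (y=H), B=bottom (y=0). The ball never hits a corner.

1. t=1/3 → T at (2/3,7); v=(-1,-3)
2. t=2/3 → L at (0,5); v=(1,-3)
3. t=5/3 → B at (5/3,0); v=(1,3)
4. t=7/3 → T at (4,7); v=(1,-3)

Final position: (4,7)
Wall sequence: TLBT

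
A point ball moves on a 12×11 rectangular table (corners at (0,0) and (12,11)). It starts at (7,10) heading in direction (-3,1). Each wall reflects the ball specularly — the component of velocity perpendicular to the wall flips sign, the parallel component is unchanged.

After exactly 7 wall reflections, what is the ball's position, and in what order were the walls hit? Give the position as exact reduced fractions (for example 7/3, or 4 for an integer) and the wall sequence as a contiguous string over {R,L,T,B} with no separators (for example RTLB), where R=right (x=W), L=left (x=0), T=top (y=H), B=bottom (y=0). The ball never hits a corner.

1. t=1 → T at (4,11); v=(-3,-1)
2. t=4/3 → L at (0,29/3); v=(3,-1)
3. t=4 → R at (12,17/3); v=(-3,-1)
4. t=4 → L at (0,5/3); v=(3,-1)
5. t=5/3 → B at (5,0); v=(3,1)
6. t=7/3 → R at (12,7/3); v=(-3,1)
7. t=4 → L at (0,19/3); v=(3,1)

Final position: (0,19/3)
Wall sequence: TLRLBRL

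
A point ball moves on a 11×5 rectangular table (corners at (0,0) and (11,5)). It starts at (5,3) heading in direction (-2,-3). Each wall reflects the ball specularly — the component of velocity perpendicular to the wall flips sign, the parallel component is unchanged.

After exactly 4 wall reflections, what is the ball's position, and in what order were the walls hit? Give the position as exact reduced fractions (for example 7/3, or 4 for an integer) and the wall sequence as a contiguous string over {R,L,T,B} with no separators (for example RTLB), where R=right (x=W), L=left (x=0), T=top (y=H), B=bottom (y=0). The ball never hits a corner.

1. t=1 → B at (3,0); v=(-2,3)
2. t=3/2 → L at (0,9/2); v=(2,3)
3. t=1/6 → T at (1/3,5); v=(2,-3)
4. t=5/3 → B at (11/3,0); v=(2,3)

Final position: (11/3,0)
Wall sequence: BLTB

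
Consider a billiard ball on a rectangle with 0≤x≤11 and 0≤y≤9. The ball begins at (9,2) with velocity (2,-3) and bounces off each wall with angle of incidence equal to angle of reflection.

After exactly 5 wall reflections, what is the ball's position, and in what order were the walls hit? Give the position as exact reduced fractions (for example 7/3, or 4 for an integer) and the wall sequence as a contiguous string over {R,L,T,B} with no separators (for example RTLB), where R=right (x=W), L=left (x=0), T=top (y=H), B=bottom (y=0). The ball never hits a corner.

1. t=2/3 → B at (31/3,0); v=(2,3)
2. t=1/3 → R at (11,1); v=(-2,3)
3. t=8/3 → T at (17/3,9); v=(-2,-3)
4. t=17/6 → L at (0,1/2); v=(2,-3)
5. t=1/6 → B at (1/3,0); v=(2,3)

Final position: (1/3,0)
Wall sequence: BRTLB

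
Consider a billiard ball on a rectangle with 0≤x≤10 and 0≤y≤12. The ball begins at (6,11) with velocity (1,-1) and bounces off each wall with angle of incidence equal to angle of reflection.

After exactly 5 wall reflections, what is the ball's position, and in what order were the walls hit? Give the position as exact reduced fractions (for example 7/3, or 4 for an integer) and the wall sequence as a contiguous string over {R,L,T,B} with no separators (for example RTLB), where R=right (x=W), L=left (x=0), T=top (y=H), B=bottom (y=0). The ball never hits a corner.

Final position: (10,11)
Wall sequence: RBLTR

1. t=4 → R at (10,7); v=(-1,-1)
2. t=7 → B at (3,0); v=(-1,1)
3. t=3 → L at (0,3); v=(1,1)
4. t=9 → T at (9,12); v=(1,-1)
5. t=1 → R at (10,11); v=(-1,-1)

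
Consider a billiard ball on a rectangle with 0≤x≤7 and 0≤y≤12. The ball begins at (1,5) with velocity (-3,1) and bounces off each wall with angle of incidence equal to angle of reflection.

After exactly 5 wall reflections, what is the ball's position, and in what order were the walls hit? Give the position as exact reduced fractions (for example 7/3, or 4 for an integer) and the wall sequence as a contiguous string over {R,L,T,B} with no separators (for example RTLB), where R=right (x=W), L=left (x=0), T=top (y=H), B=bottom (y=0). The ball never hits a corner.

1. t=1/3 → L at (0,16/3); v=(3,1)
2. t=7/3 → R at (7,23/3); v=(-3,1)
3. t=7/3 → L at (0,10); v=(3,1)
4. t=2 → T at (6,12); v=(3,-1)
5. t=1/3 → R at (7,35/3); v=(-3,-1)

Final position: (7,35/3)
Wall sequence: LRLTR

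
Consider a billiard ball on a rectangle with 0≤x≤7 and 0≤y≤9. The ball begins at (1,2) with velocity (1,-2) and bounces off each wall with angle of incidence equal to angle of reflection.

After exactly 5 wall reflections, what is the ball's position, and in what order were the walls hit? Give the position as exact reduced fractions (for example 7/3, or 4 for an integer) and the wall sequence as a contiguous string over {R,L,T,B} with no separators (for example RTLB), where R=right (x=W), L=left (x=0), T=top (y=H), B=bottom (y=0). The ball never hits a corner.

Final position: (0,6)
Wall sequence: BTRBL

1. t=1 → B at (2,0); v=(1,2)
2. t=9/2 → T at (13/2,9); v=(1,-2)
3. t=1/2 → R at (7,8); v=(-1,-2)
4. t=4 → B at (3,0); v=(-1,2)
5. t=3 → L at (0,6); v=(1,2)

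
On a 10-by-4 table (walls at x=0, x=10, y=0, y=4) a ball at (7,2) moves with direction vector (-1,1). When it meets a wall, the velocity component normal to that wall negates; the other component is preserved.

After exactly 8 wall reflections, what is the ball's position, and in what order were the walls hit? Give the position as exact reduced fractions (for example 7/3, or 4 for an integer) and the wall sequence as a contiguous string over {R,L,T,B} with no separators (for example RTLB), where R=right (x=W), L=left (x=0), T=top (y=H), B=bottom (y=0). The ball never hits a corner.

1. t=2 → T at (5,4); v=(-1,-1)
2. t=4 → B at (1,0); v=(-1,1)
3. t=1 → L at (0,1); v=(1,1)
4. t=3 → T at (3,4); v=(1,-1)
5. t=4 → B at (7,0); v=(1,1)
6. t=3 → R at (10,3); v=(-1,1)
7. t=1 → T at (9,4); v=(-1,-1)
8. t=4 → B at (5,0); v=(-1,1)

Final position: (5,0)
Wall sequence: TBLTBRTB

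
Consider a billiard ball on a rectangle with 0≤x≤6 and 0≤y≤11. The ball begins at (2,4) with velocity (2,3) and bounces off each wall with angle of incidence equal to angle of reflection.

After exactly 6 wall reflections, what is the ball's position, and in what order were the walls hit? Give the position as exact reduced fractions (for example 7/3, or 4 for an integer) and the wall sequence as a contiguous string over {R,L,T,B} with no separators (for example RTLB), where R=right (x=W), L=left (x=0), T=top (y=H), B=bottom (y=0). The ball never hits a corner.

Final position: (8/3,11)
Wall sequence: RTLBRT

1. t=2 → R at (6,10); v=(-2,3)
2. t=1/3 → T at (16/3,11); v=(-2,-3)
3. t=8/3 → L at (0,3); v=(2,-3)
4. t=1 → B at (2,0); v=(2,3)
5. t=2 → R at (6,6); v=(-2,3)
6. t=5/3 → T at (8/3,11); v=(-2,-3)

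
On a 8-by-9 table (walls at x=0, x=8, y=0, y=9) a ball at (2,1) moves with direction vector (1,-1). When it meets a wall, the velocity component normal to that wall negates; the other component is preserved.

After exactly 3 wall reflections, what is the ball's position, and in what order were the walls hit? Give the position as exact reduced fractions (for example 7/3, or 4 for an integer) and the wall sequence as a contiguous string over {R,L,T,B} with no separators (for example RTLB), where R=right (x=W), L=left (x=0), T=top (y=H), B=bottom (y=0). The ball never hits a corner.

1. t=1 → B at (3,0); v=(1,1)
2. t=5 → R at (8,5); v=(-1,1)
3. t=4 → T at (4,9); v=(-1,-1)

Final position: (4,9)
Wall sequence: BRT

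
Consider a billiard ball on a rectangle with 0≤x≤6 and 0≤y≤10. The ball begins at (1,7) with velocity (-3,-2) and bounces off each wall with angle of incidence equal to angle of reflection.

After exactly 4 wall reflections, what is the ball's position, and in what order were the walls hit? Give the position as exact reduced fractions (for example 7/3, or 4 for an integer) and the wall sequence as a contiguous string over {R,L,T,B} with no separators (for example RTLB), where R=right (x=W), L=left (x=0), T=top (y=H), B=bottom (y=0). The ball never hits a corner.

Final position: (0,5/3)
Wall sequence: LRBL

1. t=1/3 → L at (0,19/3); v=(3,-2)
2. t=2 → R at (6,7/3); v=(-3,-2)
3. t=7/6 → B at (5/2,0); v=(-3,2)
4. t=5/6 → L at (0,5/3); v=(3,2)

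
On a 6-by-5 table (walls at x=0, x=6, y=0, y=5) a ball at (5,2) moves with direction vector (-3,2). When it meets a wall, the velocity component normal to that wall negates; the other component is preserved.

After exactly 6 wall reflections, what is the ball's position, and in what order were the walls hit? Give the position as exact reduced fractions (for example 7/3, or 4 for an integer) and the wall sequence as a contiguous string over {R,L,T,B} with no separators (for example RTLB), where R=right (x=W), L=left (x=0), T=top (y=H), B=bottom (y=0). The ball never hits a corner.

Final position: (5/2,5)
Wall sequence: TLRBLT

1. t=3/2 → T at (1/2,5); v=(-3,-2)
2. t=1/6 → L at (0,14/3); v=(3,-2)
3. t=2 → R at (6,2/3); v=(-3,-2)
4. t=1/3 → B at (5,0); v=(-3,2)
5. t=5/3 → L at (0,10/3); v=(3,2)
6. t=5/6 → T at (5/2,5); v=(3,-2)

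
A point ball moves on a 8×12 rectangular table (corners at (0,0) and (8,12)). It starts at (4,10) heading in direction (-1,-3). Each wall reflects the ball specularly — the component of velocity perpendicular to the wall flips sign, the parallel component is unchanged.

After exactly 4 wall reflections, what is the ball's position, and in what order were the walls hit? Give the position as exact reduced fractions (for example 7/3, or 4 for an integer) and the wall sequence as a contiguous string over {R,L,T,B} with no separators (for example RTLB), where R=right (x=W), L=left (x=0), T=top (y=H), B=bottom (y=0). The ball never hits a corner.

1. t=10/3 → B at (2/3,0); v=(-1,3)
2. t=2/3 → L at (0,2); v=(1,3)
3. t=10/3 → T at (10/3,12); v=(1,-3)
4. t=4 → B at (22/3,0); v=(1,3)

Final position: (22/3,0)
Wall sequence: BLTB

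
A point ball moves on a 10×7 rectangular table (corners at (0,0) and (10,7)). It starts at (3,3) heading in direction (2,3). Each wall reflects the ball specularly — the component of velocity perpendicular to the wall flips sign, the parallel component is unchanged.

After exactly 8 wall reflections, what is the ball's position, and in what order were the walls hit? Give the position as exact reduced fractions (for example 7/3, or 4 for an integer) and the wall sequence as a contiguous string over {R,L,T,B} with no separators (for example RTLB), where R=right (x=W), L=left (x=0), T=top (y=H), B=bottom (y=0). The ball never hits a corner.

1. t=4/3 → T at (17/3,7); v=(2,-3)
2. t=13/6 → R at (10,1/2); v=(-2,-3)
3. t=1/6 → B at (29/3,0); v=(-2,3)
4. t=7/3 → T at (5,7); v=(-2,-3)
5. t=7/3 → B at (1/3,0); v=(-2,3)
6. t=1/6 → L at (0,1/2); v=(2,3)
7. t=13/6 → T at (13/3,7); v=(2,-3)
8. t=7/3 → B at (9,0); v=(2,3)

Final position: (9,0)
Wall sequence: TRBTBLTB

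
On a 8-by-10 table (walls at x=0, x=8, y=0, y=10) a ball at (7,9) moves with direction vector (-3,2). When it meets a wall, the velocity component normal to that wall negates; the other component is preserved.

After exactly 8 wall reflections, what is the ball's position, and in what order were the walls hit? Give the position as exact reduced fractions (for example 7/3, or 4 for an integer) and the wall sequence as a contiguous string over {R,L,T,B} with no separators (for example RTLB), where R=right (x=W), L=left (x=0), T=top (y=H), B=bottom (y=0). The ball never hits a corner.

Final position: (0,5)
Wall sequence: TLRBLRTL

1. t=1/2 → T at (11/2,10); v=(-3,-2)
2. t=11/6 → L at (0,19/3); v=(3,-2)
3. t=8/3 → R at (8,1); v=(-3,-2)
4. t=1/2 → B at (13/2,0); v=(-3,2)
5. t=13/6 → L at (0,13/3); v=(3,2)
6. t=8/3 → R at (8,29/3); v=(-3,2)
7. t=1/6 → T at (15/2,10); v=(-3,-2)
8. t=5/2 → L at (0,5); v=(3,-2)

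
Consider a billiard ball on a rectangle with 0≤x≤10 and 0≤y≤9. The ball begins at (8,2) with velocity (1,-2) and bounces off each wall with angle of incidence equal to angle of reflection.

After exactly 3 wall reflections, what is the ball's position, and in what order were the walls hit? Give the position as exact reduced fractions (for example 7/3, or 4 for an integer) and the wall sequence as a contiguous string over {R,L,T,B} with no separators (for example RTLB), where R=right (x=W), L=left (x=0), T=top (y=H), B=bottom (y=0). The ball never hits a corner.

1. t=1 → B at (9,0); v=(1,2)
2. t=1 → R at (10,2); v=(-1,2)
3. t=7/2 → T at (13/2,9); v=(-1,-2)

Final position: (13/2,9)
Wall sequence: BRT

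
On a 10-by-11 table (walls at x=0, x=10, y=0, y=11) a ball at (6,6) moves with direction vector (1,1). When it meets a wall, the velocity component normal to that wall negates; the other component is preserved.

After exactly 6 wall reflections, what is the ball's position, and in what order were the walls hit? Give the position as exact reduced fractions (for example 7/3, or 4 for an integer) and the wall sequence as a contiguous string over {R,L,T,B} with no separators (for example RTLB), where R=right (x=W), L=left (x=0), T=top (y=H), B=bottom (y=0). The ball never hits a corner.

Final position: (7,11)
Wall sequence: RTLBRT

1. t=4 → R at (10,10); v=(-1,1)
2. t=1 → T at (9,11); v=(-1,-1)
3. t=9 → L at (0,2); v=(1,-1)
4. t=2 → B at (2,0); v=(1,1)
5. t=8 → R at (10,8); v=(-1,1)
6. t=3 → T at (7,11); v=(-1,-1)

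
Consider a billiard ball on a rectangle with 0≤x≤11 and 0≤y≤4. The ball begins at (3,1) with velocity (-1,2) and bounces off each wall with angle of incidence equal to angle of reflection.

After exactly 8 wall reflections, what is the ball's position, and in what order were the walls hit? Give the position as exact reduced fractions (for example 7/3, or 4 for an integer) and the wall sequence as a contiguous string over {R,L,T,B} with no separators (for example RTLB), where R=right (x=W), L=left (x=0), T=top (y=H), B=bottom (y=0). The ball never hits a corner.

1. t=3/2 → T at (3/2,4); v=(-1,-2)
2. t=3/2 → L at (0,1); v=(1,-2)
3. t=1/2 → B at (1/2,0); v=(1,2)
4. t=2 → T at (5/2,4); v=(1,-2)
5. t=2 → B at (9/2,0); v=(1,2)
6. t=2 → T at (13/2,4); v=(1,-2)
7. t=2 → B at (17/2,0); v=(1,2)
8. t=2 → T at (21/2,4); v=(1,-2)

Final position: (21/2,4)
Wall sequence: TLBTBTBT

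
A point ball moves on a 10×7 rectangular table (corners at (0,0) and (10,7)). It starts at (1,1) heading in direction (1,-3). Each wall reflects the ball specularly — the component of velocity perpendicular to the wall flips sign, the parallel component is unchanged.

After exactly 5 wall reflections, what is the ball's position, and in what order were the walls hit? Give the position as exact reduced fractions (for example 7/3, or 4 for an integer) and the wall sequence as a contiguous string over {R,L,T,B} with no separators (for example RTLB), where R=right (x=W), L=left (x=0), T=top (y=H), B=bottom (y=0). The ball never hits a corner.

Final position: (10,2)
Wall sequence: BTBTR

1. t=1/3 → B at (4/3,0); v=(1,3)
2. t=7/3 → T at (11/3,7); v=(1,-3)
3. t=7/3 → B at (6,0); v=(1,3)
4. t=7/3 → T at (25/3,7); v=(1,-3)
5. t=5/3 → R at (10,2); v=(-1,-3)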